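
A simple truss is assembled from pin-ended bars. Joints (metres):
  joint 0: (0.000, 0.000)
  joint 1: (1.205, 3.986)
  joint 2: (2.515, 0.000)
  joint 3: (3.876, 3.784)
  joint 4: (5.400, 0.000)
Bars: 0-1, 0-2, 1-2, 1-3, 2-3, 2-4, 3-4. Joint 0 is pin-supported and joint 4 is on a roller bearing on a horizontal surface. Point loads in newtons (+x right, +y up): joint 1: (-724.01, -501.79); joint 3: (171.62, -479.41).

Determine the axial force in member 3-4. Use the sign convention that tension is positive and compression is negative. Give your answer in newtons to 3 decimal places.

N=5 nodes, M=7 members, R=3 reactions → 2N=10, M+R=10
member 0 (0-1): L=4.1642, (cx,cy)=(0.2894,0.9572)
member 1 (0-2): L=2.5150, (cx,cy)=(1.0000,0.0000)
member 2 (1-2): L=4.1957, (cx,cy)=(0.3122,-0.9500)
member 3 (1-3): L=2.6786, (cx,cy)=(0.9972,-0.0754)
member 4 (2-3): L=4.0213, (cx,cy)=(0.3384,0.9410)
member 5 (2-4): L=2.8850, (cx,cy)=(1.0000,0.0000)
member 6 (3-4): L=4.0794, (cx,cy)=(0.3736,-0.9276)
solve A·x = −loads:
  F[0-1] = -981.2645 N (compression)
  F[0-2] = -268.4374 N (compression)
  F[1-2] = +436.3268 N (tension)
  F[1-3] = +304.6947 N (tension)
  F[2-3] = -440.5111 N (compression)
  F[2-4] = +16.8823 N (tension)
  F[3-4] = -45.1898 N (compression)
  Rx@0 = +552.3900 N
  Ry@0 = +939.2822 N
  Ry@4 = +41.9178 N

-45.190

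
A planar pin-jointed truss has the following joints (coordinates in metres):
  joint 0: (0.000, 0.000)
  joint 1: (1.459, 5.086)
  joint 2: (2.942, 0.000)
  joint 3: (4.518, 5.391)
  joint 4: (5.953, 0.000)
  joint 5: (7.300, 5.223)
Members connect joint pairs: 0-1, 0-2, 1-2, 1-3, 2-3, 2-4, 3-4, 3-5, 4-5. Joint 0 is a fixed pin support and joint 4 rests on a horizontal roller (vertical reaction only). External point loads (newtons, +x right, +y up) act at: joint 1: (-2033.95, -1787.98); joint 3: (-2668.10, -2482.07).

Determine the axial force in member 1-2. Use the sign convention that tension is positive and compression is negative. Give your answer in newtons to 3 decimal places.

N=6 nodes, M=9 members, R=3 reactions → 2N=12, M+R=12
member 0 (0-1): L=5.2911, (cx,cy)=(0.2757,0.9612)
member 1 (0-2): L=2.9420, (cx,cy)=(1.0000,0.0000)
member 2 (1-2): L=5.2978, (cx,cy)=(0.2799,-0.9600)
member 3 (1-3): L=3.0742, (cx,cy)=(0.9951,0.0992)
member 4 (2-3): L=5.6166, (cx,cy)=(0.2806,0.9598)
member 5 (2-4): L=3.0110, (cx,cy)=(1.0000,0.0000)
member 6 (3-4): L=5.5787, (cx,cy)=(0.2572,-0.9664)
member 7 (3-5): L=2.7871, (cx,cy)=(0.9982,-0.0603)
member 8 (4-5): L=5.3939, (cx,cy)=(0.2497,0.9683)
solve A·x = −loads:
  F[0-1] = -6348.1350 N (compression)
  F[0-2] = -2951.5873 N (compression)
  F[1-2] = +4395.3546 N (tension)
  F[1-3] = -951.5884 N (compression)
  F[2-3] = -4396.2467 N (compression)
  F[2-4] = -487.6429 N (compression)
  F[3-4] = +1895.7649 N (tension)
  F[3-5] = +0.0000 N (tension)
  F[4-5] = -0.0000 N (compression)
  Rx@0 = +4702.0500 N
  Ry@0 = +6102.0241 N
  Ry@4 = -1831.9741 N

4395.355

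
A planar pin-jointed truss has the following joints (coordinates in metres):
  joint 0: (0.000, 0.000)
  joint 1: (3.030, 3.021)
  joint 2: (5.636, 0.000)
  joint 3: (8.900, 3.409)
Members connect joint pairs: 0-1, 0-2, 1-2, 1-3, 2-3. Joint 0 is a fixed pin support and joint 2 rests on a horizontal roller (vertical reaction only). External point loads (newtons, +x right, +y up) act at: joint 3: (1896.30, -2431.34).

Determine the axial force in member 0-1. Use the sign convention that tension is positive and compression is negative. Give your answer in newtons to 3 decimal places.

N=4 nodes, M=5 members, R=3 reactions → 2N=8, M+R=8
member 0 (0-1): L=4.2787, (cx,cy)=(0.7082,0.7061)
member 1 (0-2): L=5.6360, (cx,cy)=(1.0000,0.0000)
member 2 (1-2): L=3.9897, (cx,cy)=(0.6532,-0.7572)
member 3 (1-3): L=5.8828, (cx,cy)=(0.9978,0.0660)
member 4 (2-3): L=4.7196, (cx,cy)=(0.6916,0.7223)
solve A·x = −loads:
  F[0-1] = +3618.8026 N (tension)
  F[0-2] = -666.3830 N (compression)
  F[1-2] = -2980.7035 N (compression)
  F[1-3] = +4519.4671 N (tension)
  F[2-3] = -3778.7847 N (compression)
  Rx@0 = -1896.3000 N
  Ry@0 = -2555.0711 N
  Ry@2 = +4986.4111 N

3618.803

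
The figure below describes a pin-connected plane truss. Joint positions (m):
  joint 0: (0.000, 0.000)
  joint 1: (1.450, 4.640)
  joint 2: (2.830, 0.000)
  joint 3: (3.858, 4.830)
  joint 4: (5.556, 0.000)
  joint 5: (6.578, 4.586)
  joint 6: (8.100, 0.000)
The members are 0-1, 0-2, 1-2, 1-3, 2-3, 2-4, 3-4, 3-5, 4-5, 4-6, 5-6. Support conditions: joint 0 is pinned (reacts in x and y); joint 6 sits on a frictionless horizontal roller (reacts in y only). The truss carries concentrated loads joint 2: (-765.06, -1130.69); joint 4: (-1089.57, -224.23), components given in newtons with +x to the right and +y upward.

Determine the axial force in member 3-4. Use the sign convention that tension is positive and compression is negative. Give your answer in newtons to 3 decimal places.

-315.711

N=7 nodes, M=11 members, R=3 reactions → 2N=14, M+R=14
member 0 (0-1): L=4.8613, (cx,cy)=(0.2983,0.9545)
member 1 (0-2): L=2.8300, (cx,cy)=(1.0000,0.0000)
member 2 (1-2): L=4.8409, (cx,cy)=(0.2851,-0.9585)
member 3 (1-3): L=2.4155, (cx,cy)=(0.9969,0.0787)
member 4 (2-3): L=4.9382, (cx,cy)=(0.2082,0.9781)
member 5 (2-4): L=2.7260, (cx,cy)=(1.0000,0.0000)
member 6 (3-4): L=5.1198, (cx,cy)=(0.3317,-0.9434)
member 7 (3-5): L=2.7309, (cx,cy)=(0.9960,-0.0893)
member 8 (4-5): L=4.6985, (cx,cy)=(0.2175,0.9761)
member 9 (4-6): L=2.5440, (cx,cy)=(1.0000,0.0000)
member 10 (5-6): L=4.8320, (cx,cy)=(0.3150,-0.9491)
solve A·x = −loads:
  F[0-1] = -844.5136 N (compression)
  F[0-2] = -1602.7327 N (compression)
  F[1-2] = +801.4234 N (tension)
  F[1-3] = -481.8543 N (compression)
  F[2-3] = +370.6410 N (tension)
  F[2-4] = -686.3663 N (compression)
  F[3-4] = -315.7108 N (compression)
  F[3-5] = -299.6952 N (compression)
  F[4-5] = +534.8786 N (tension)
  F[4-6] = +182.1517 N (tension)
  F[5-6] = -578.2855 N (compression)
  Rx@0 = +1854.6300 N
  Ry@0 = +806.0713 N
  Ry@6 = +548.8487 N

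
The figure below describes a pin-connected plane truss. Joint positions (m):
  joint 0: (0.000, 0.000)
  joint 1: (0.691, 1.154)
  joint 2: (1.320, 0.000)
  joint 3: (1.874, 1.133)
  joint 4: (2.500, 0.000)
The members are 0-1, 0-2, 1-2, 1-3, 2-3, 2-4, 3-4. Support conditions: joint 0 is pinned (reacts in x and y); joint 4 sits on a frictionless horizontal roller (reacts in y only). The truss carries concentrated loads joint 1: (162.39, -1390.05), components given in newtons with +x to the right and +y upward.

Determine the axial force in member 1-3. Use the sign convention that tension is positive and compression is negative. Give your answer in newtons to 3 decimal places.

N=5 nodes, M=7 members, R=3 reactions → 2N=10, M+R=10
member 0 (0-1): L=1.3451, (cx,cy)=(0.5137,0.8580)
member 1 (0-2): L=1.3200, (cx,cy)=(1.0000,0.0000)
member 2 (1-2): L=1.3143, (cx,cy)=(0.4786,-0.8780)
member 3 (1-3): L=1.1832, (cx,cy)=(0.9998,-0.0177)
member 4 (2-3): L=1.2612, (cx,cy)=(0.4393,0.8984)
member 5 (2-4): L=1.1800, (cx,cy)=(1.0000,0.0000)
member 6 (3-4): L=1.2944, (cx,cy)=(0.4836,-0.8753)
solve A·x = −loads:
  F[0-1] = -1085.0038 N (compression)
  F[0-2] = +719.7893 N (tension)
  F[1-2] = -513.3622 N (compression)
  F[1-3] = -474.1762 N (compression)
  F[2-3] = +501.7529 N (tension)
  F[2-4] = +253.6980 N (tension)
  F[3-4] = -524.5940 N (compression)
  Rx@0 = -162.3900 N
  Ry@0 = +930.8810 N
  Ry@4 = +459.1690 N

-474.176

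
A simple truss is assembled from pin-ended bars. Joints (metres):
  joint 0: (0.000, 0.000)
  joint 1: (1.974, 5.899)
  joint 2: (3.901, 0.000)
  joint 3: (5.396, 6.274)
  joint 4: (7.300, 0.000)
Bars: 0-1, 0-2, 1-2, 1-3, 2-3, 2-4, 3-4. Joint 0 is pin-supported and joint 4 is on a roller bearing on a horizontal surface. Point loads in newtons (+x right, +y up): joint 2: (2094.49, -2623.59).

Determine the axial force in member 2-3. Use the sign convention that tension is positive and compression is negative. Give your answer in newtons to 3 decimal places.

1529.116

N=5 nodes, M=7 members, R=3 reactions → 2N=10, M+R=10
member 0 (0-1): L=6.2205, (cx,cy)=(0.3173,0.9483)
member 1 (0-2): L=3.9010, (cx,cy)=(1.0000,0.0000)
member 2 (1-2): L=6.2058, (cx,cy)=(0.3105,-0.9506)
member 3 (1-3): L=3.4425, (cx,cy)=(0.9940,0.1089)
member 4 (2-3): L=6.4497, (cx,cy)=(0.2318,0.9728)
member 5 (2-4): L=3.3990, (cx,cy)=(1.0000,0.0000)
member 6 (3-4): L=6.5565, (cx,cy)=(0.2904,-0.9569)
solve A·x = −loads:
  F[0-1] = -1288.1683 N (compression)
  F[0-2] = +2503.2732 N (tension)
  F[1-2] = +1195.2014 N (tension)
  F[1-3] = -784.5833 N (compression)
  F[2-3] = +1529.1164 N (tension)
  F[2-4] = +425.4725 N (tension)
  F[3-4] = -1465.1417 N (compression)
  Rx@0 = -2094.4900 N
  Ry@0 = +1221.5866 N
  Ry@4 = +1402.0034 N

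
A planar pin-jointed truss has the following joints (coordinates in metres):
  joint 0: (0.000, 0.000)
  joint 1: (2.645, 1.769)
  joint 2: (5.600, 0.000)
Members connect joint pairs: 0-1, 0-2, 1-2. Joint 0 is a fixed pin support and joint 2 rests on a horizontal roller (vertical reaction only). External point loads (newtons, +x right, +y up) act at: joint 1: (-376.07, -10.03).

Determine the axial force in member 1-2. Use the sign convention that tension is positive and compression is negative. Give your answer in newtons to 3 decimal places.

N=3 nodes, M=3 members, R=3 reactions → 2N=6, M+R=6
member 0 (0-1): L=3.1820, (cx,cy)=(0.8312,0.5559)
member 1 (0-2): L=5.6000, (cx,cy)=(1.0000,0.0000)
member 2 (1-2): L=3.4440, (cx,cy)=(0.8580,-0.5136)
solve A·x = −loads:
  F[0-1] = -223.2114 N (compression)
  F[0-2] = -190.5306 N (compression)
  F[1-2] = +222.0624 N (tension)
  Rx@0 = +376.0700 N
  Ry@0 = +124.0904 N
  Ry@2 = -114.0604 N

222.062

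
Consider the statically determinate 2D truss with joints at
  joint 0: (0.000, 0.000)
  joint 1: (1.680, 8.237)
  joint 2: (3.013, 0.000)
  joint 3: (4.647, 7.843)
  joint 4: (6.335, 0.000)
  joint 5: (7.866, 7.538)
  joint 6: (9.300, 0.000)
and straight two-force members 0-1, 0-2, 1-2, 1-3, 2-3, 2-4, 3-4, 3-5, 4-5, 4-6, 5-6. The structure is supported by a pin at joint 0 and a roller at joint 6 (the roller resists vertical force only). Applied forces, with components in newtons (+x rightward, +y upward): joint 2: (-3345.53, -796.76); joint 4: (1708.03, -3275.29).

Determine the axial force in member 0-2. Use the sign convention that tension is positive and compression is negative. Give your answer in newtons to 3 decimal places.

-1314.666

N=7 nodes, M=11 members, R=3 reactions → 2N=14, M+R=14
member 0 (0-1): L=8.4066, (cx,cy)=(0.1998,0.9798)
member 1 (0-2): L=3.0130, (cx,cy)=(1.0000,0.0000)
member 2 (1-2): L=8.3442, (cx,cy)=(0.1598,-0.9872)
member 3 (1-3): L=2.9930, (cx,cy)=(0.9913,-0.1316)
member 4 (2-3): L=8.0114, (cx,cy)=(0.2040,0.9790)
member 5 (2-4): L=3.3220, (cx,cy)=(1.0000,0.0000)
member 6 (3-4): L=8.0226, (cx,cy)=(0.2104,-0.9776)
member 7 (3-5): L=3.2334, (cx,cy)=(0.9955,-0.0943)
member 8 (4-5): L=7.6919, (cx,cy)=(0.1990,0.9800)
member 9 (4-6): L=2.9650, (cx,cy)=(1.0000,0.0000)
member 10 (5-6): L=7.6732, (cx,cy)=(0.1869,-0.9824)
solve A·x = −loads:
  F[0-1] = -1615.4325 N (compression)
  F[0-2] = -1314.6664 N (compression)
  F[1-2] = +1683.0353 N (tension)
  F[1-3] = -596.8969 N (compression)
  F[2-3] = -883.2262 N (compression)
  F[2-4] = +2479.8747 N (tension)
  F[3-4] = +897.1886 N (tension)
  F[3-5] = -964.9208 N (compression)
  F[4-5] = +2447.1501 N (tension)
  F[4-6] = +473.5366 N (tension)
  F[5-6] = -2533.8459 N (compression)
  Rx@0 = +1637.5000 N
  Ry@0 = +1582.8457 N
  Ry@6 = +2489.2043 N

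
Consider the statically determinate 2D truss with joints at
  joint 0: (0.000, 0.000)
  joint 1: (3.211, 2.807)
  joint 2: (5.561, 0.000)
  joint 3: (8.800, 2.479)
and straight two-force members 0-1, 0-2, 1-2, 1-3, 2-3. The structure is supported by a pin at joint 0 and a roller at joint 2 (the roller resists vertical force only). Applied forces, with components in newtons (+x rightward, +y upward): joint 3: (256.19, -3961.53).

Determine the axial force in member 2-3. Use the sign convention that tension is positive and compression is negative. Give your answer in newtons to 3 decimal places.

N=4 nodes, M=5 members, R=3 reactions → 2N=8, M+R=8
member 0 (0-1): L=4.2649, (cx,cy)=(0.7529,0.6582)
member 1 (0-2): L=5.5610, (cx,cy)=(1.0000,0.0000)
member 2 (1-2): L=3.6608, (cx,cy)=(0.6419,-0.7668)
member 3 (1-3): L=5.5986, (cx,cy)=(0.9983,-0.0586)
member 4 (2-3): L=4.0788, (cx,cy)=(0.7941,0.6078)
solve A·x = −loads:
  F[0-1] = +3679.3638 N (tension)
  F[0-2] = -2513.9354 N (compression)
  F[1-2] = -3544.3640 N (compression)
  F[1-3] = +5054.0371 N (tension)
  F[2-3] = -6030.8808 N (compression)
  Rx@0 = -256.1900 N
  Ry@0 = -2421.5952 N
  Ry@2 = +6383.1252 N

-6030.881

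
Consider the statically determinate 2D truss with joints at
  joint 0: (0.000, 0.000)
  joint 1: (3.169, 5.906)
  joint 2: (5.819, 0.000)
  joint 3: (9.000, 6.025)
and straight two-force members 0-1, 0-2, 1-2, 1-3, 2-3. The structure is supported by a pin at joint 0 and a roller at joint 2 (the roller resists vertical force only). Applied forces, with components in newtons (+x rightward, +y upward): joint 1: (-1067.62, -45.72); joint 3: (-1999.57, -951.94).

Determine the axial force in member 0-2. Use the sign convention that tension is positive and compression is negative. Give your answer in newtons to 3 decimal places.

N=4 nodes, M=5 members, R=3 reactions → 2N=8, M+R=8
member 0 (0-1): L=6.7025, (cx,cy)=(0.4728,0.8812)
member 1 (0-2): L=5.8190, (cx,cy)=(1.0000,0.0000)
member 2 (1-2): L=6.4733, (cx,cy)=(0.4094,-0.9124)
member 3 (1-3): L=5.8322, (cx,cy)=(0.9998,0.0204)
member 4 (2-3): L=6.8132, (cx,cy)=(0.4669,0.8843)
solve A·x = −loads:
  F[0-1] = -3012.3483 N (compression)
  F[0-2] = -1642.9239 N (compression)
  F[1-2] = +2825.3702 N (tension)
  F[1-3] = -1513.5978 N (compression)
  F[2-3] = -1041.5473 N (compression)
  Rx@0 = +3067.1900 N
  Ry@0 = +2654.3753 N
  Ry@2 = -1656.7153 N

-1642.924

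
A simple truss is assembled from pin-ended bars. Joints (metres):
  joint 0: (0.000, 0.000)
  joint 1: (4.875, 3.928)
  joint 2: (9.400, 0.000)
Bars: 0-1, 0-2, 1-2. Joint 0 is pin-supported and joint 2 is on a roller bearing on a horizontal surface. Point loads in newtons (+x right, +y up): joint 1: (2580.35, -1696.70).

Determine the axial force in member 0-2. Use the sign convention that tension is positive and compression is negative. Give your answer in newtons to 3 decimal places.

N=3 nodes, M=3 members, R=3 reactions → 2N=6, M+R=6
member 0 (0-1): L=6.2606, (cx,cy)=(0.7787,0.6274)
member 1 (0-2): L=9.4000, (cx,cy)=(1.0000,0.0000)
member 2 (1-2): L=5.9921, (cx,cy)=(0.7552,-0.6555)
solve A·x = −loads:
  F[0-1] = +416.7784 N (tension)
  F[0-2] = +2255.8120 N (tension)
  F[1-2] = -2987.1748 N (compression)
  Rx@0 = -2580.3500 N
  Ry@0 = -261.4944 N
  Ry@2 = +1958.1944 N

2255.812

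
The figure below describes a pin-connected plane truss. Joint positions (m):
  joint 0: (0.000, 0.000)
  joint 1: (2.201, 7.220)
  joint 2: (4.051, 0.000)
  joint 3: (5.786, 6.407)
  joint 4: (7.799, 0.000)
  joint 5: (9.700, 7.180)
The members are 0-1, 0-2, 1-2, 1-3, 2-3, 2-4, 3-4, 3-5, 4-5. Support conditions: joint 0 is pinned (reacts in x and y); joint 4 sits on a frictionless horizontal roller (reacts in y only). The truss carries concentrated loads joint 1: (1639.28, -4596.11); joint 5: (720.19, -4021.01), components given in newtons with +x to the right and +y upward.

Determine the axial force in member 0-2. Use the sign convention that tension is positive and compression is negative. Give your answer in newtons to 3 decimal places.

2401.627

N=6 nodes, M=9 members, R=3 reactions → 2N=12, M+R=12
member 0 (0-1): L=7.5480, (cx,cy)=(0.2916,0.9565)
member 1 (0-2): L=4.0510, (cx,cy)=(1.0000,0.0000)
member 2 (1-2): L=7.4532, (cx,cy)=(0.2482,-0.9687)
member 3 (1-3): L=3.6760, (cx,cy)=(0.9752,-0.2212)
member 4 (2-3): L=6.6378, (cx,cy)=(0.2614,0.9652)
member 5 (2-4): L=3.7480, (cx,cy)=(1.0000,0.0000)
member 6 (3-4): L=6.7158, (cx,cy)=(0.2997,-0.9540)
member 7 (3-5): L=3.9896, (cx,cy)=(0.9811,0.1938)
member 8 (4-5): L=7.4274, (cx,cy)=(0.2559,0.9667)
solve A·x = −loads:
  F[0-1] = -144.5723 N (compression)
  F[0-2] = +2401.6272 N (tension)
  F[1-2] = -4467.8180 N (compression)
  F[1-3] = -586.9983 N (compression)
  F[2-3] = +4483.8804 N (tension)
  F[2-4] = +120.6409 N (tension)
  F[3-4] = -4282.8009 N (compression)
  F[3-5] = +1919.6590 N (tension)
  F[4-5] = -4544.3152 N (compression)
  Rx@0 = -2359.4700 N
  Ry@0 = +138.2893 N
  Ry@4 = +8478.8307 N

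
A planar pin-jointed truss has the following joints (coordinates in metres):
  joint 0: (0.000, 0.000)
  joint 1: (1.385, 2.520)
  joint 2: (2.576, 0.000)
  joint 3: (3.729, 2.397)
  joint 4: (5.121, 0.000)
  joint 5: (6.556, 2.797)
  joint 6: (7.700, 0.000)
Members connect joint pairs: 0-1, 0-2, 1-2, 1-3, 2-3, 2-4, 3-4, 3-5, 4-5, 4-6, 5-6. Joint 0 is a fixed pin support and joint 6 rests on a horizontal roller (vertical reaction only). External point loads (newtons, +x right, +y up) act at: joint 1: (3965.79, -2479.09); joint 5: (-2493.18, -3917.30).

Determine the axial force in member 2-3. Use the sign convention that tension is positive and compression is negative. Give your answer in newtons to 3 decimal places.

-18.253

N=7 nodes, M=11 members, R=3 reactions → 2N=14, M+R=14
member 0 (0-1): L=2.8755, (cx,cy)=(0.4817,0.8764)
member 1 (0-2): L=2.5760, (cx,cy)=(1.0000,0.0000)
member 2 (1-2): L=2.7873, (cx,cy)=(0.4273,-0.9041)
member 3 (1-3): L=2.3472, (cx,cy)=(0.9986,-0.0524)
member 4 (2-3): L=2.6599, (cx,cy)=(0.4335,0.9012)
member 5 (2-4): L=2.5450, (cx,cy)=(1.0000,0.0000)
member 6 (3-4): L=2.7719, (cx,cy)=(0.5022,-0.8648)
member 7 (3-5): L=2.8552, (cx,cy)=(0.9901,0.1401)
member 8 (4-5): L=3.1436, (cx,cy)=(0.4565,0.8897)
member 9 (4-6): L=2.5790, (cx,cy)=(1.0000,0.0000)
member 10 (5-6): L=3.0219, (cx,cy)=(0.3786,-0.9256)
solve A·x = −loads:
  F[0-1] = -2536.5288 N (compression)
  F[0-2] = +2694.3335 N (tension)
  F[1-2] = +18.1934 N (tension)
  F[1-3] = -5202.4354 N (compression)
  F[2-3] = -18.2529 N (compression)
  F[2-4] = +2710.0197 N (tension)
  F[3-4] = -1060.4513 N (compression)
  F[3-5] = -4717.1761 N (compression)
  F[4-5] = +1030.6831 N (tension)
  F[4-6] = +1706.9898 N (tension)
  F[5-6] = -4509.0656 N (compression)
  Rx@0 = -1472.6100 N
  Ry@0 = +2222.9192 N
  Ry@6 = +4173.4708 N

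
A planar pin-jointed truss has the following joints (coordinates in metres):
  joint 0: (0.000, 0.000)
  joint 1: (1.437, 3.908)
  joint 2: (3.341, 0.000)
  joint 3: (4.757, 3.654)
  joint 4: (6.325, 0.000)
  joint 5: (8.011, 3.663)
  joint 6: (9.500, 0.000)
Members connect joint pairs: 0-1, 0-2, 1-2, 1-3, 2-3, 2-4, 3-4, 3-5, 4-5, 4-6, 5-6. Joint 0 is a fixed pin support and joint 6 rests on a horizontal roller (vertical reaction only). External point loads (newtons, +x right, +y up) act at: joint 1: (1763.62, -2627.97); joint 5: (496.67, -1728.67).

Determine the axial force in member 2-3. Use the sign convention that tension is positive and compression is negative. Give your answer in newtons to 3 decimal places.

962.562

N=7 nodes, M=11 members, R=3 reactions → 2N=14, M+R=14
member 0 (0-1): L=4.1638, (cx,cy)=(0.3451,0.9386)
member 1 (0-2): L=3.3410, (cx,cy)=(1.0000,0.0000)
member 2 (1-2): L=4.3471, (cx,cy)=(0.4380,-0.8990)
member 3 (1-3): L=3.3297, (cx,cy)=(0.9971,-0.0763)
member 4 (2-3): L=3.9188, (cx,cy)=(0.3613,0.9324)
member 5 (2-4): L=2.9840, (cx,cy)=(1.0000,0.0000)
member 6 (3-4): L=3.9762, (cx,cy)=(0.3943,-0.9190)
member 7 (3-5): L=3.2540, (cx,cy)=(1.0000,0.0028)
member 8 (4-5): L=4.0324, (cx,cy)=(0.4181,0.9084)
member 9 (4-6): L=3.1750, (cx,cy)=(1.0000,0.0000)
member 10 (5-6): L=3.9541, (cx,cy)=(0.3766,-0.9264)
solve A·x = −loads:
  F[0-1] = -1688.1156 N (compression)
  F[0-2] = +2842.8847 N (tension)
  F[1-2] = -998.3829 N (compression)
  F[1-3] = -1914.5130 N (compression)
  F[2-3] = +962.5624 N (tension)
  F[2-4] = +2057.7944 N (tension)
  F[3-4] = -1138.9442 N (compression)
  F[3-5] = -1111.9926 N (compression)
  F[4-5] = +1152.1949 N (tension)
  F[4-6] = +1126.9091 N (tension)
  F[5-6] = -2992.5322 N (compression)
  Rx@0 = -2260.2900 N
  Ry@0 = +1584.3982 N
  Ry@6 = +2772.2418 N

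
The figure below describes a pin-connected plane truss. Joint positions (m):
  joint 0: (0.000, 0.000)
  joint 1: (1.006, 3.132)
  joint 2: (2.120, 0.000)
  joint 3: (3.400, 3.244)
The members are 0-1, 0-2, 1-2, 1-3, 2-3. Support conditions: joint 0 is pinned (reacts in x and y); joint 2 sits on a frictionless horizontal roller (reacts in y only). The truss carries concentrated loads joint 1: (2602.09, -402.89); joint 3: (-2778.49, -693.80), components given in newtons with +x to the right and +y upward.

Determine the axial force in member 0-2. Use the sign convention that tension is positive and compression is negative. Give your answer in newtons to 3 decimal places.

N=4 nodes, M=5 members, R=3 reactions → 2N=8, M+R=8
member 0 (0-1): L=3.2896, (cx,cy)=(0.3058,0.9521)
member 1 (0-2): L=2.1200, (cx,cy)=(1.0000,0.0000)
member 2 (1-2): L=3.3242, (cx,cy)=(0.3351,-0.9422)
member 3 (1-3): L=2.3966, (cx,cy)=(0.9989,0.0467)
member 4 (2-3): L=3.4874, (cx,cy)=(0.3670,0.9302)
solve A·x = −loads:
  F[0-1] = -210.2774 N (compression)
  F[0-2] = -112.0946 N (compression)
  F[1-2] = -341.8371 N (compression)
  F[1-3] = -2554.6313 N (compression)
  F[2-3] = -617.5140 N (compression)
  Rx@0 = +176.4000 N
  Ry@0 = +200.2034 N
  Ry@2 = +896.4866 N

-112.095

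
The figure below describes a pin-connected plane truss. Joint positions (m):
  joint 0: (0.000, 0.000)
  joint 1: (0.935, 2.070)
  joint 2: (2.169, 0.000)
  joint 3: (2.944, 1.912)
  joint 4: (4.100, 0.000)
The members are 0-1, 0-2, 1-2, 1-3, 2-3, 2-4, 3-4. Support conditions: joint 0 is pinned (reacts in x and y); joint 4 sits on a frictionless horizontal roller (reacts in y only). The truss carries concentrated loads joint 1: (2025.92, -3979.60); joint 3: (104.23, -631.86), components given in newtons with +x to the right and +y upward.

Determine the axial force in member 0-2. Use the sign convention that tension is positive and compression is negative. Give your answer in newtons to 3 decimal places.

N=5 nodes, M=7 members, R=3 reactions → 2N=10, M+R=10
member 0 (0-1): L=2.2714, (cx,cy)=(0.4116,0.9113)
member 1 (0-2): L=2.1690, (cx,cy)=(1.0000,0.0000)
member 2 (1-2): L=2.4099, (cx,cy)=(0.5121,-0.8590)
member 3 (1-3): L=2.0152, (cx,cy)=(0.9969,-0.0784)
member 4 (2-3): L=2.0631, (cx,cy)=(0.3756,0.9268)
member 5 (2-4): L=1.9310, (cx,cy)=(1.0000,0.0000)
member 6 (3-4): L=2.2343, (cx,cy)=(0.5174,-0.8558)
solve A·x = −loads:
  F[0-1] = -2390.7126 N (compression)
  F[0-2] = +3114.2766 N (tension)
  F[1-2] = -1910.5198 N (compression)
  F[1-3] = -2038.0334 N (compression)
  F[2-3] = +1770.7334 N (tension)
  F[2-4] = +1470.8156 N (tension)
  F[3-4] = -2842.7664 N (compression)
  Rx@0 = -2130.1500 N
  Ry@0 = +2178.7615 N
  Ry@4 = +2432.6985 N

3114.277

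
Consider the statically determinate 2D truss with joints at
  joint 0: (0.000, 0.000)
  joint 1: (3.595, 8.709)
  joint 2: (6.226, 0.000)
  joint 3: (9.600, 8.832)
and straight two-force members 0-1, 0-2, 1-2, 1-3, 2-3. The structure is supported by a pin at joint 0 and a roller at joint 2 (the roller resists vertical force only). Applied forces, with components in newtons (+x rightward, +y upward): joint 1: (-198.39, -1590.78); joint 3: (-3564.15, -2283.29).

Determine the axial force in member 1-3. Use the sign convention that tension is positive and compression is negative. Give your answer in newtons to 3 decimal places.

-2713.687

N=4 nodes, M=5 members, R=3 reactions → 2N=8, M+R=8
member 0 (0-1): L=9.4218, (cx,cy)=(0.3816,0.9243)
member 1 (0-2): L=6.2260, (cx,cy)=(1.0000,0.0000)
member 2 (1-2): L=9.0977, (cx,cy)=(0.2892,-0.9573)
member 3 (1-3): L=6.0063, (cx,cy)=(0.9998,0.0205)
member 4 (2-3): L=9.4545, (cx,cy)=(0.3569,0.9342)
solve A·x = −loads:
  F[0-1] = -5158.6554 N (compression)
  F[0-2] = -1794.1979 N (compression)
  F[1-2] = +3261.3732 N (tension)
  F[1-3] = -2713.6866 N (compression)
  F[2-3] = -2384.7392 N (compression)
  Rx@0 = +3762.5400 N
  Ry@0 = +4768.3702 N
  Ry@2 = -894.3002 N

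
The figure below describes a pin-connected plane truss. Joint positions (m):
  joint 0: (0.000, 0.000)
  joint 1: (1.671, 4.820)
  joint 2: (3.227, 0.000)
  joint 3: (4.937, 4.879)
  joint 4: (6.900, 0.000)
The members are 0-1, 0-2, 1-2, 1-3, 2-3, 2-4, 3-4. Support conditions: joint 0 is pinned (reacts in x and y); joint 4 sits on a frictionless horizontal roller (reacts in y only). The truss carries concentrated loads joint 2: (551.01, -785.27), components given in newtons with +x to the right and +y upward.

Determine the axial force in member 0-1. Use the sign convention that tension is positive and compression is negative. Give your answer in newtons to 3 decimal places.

N=5 nodes, M=7 members, R=3 reactions → 2N=10, M+R=10
member 0 (0-1): L=5.1014, (cx,cy)=(0.3276,0.9448)
member 1 (0-2): L=3.2270, (cx,cy)=(1.0000,0.0000)
member 2 (1-2): L=5.0649, (cx,cy)=(0.3072,-0.9516)
member 3 (1-3): L=3.2665, (cx,cy)=(0.9998,0.0181)
member 4 (2-3): L=5.1700, (cx,cy)=(0.3308,0.9437)
member 5 (2-4): L=3.6730, (cx,cy)=(1.0000,0.0000)
member 6 (3-4): L=5.2591, (cx,cy)=(0.3733,-0.9277)
solve A·x = −loads:
  F[0-1] = -442.4215 N (compression)
  F[0-2] = +695.9273 N (tension)
  F[1-2] = +433.9739 N (tension)
  F[1-3] = -278.2840 N (compression)
  F[2-3] = +394.4853 N (tension)
  F[2-4] = +147.7605 N (tension)
  F[3-4] = -395.8663 N (compression)
  Rx@0 = -551.0100 N
  Ry@0 = +418.0140 N
  Ry@4 = +367.2560 N

-442.421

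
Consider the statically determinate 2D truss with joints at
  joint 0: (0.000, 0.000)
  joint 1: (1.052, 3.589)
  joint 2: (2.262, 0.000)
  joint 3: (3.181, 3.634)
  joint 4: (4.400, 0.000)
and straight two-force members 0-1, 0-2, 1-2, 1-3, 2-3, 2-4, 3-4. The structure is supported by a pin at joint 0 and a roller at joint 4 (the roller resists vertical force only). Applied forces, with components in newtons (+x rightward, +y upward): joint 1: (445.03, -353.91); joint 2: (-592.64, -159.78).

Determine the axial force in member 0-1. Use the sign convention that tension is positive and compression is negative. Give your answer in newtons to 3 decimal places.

N=5 nodes, M=7 members, R=3 reactions → 2N=10, M+R=10
member 0 (0-1): L=3.7400, (cx,cy)=(0.2813,0.9596)
member 1 (0-2): L=2.2620, (cx,cy)=(1.0000,0.0000)
member 2 (1-2): L=3.7875, (cx,cy)=(0.3195,-0.9476)
member 3 (1-3): L=2.1295, (cx,cy)=(0.9998,0.0211)
member 4 (2-3): L=3.7484, (cx,cy)=(0.2452,0.9695)
member 5 (2-4): L=2.1380, (cx,cy)=(1.0000,0.0000)
member 6 (3-4): L=3.8330, (cx,cy)=(0.3180,-0.9481)
solve A·x = −loads:
  F[0-1] = +16.7472 N (tension)
  F[0-2] = -152.3207 N (compression)
  F[1-2] = -397.4315 N (compression)
  F[1-3] = -313.4205 N (compression)
  F[2-3] = +553.2701 N (tension)
  F[2-4] = +177.7046 N (tension)
  F[3-4] = -558.7715 N (compression)
  Rx@0 = +147.6100 N
  Ry@0 = -16.0710 N
  Ry@4 = +529.7610 N

16.747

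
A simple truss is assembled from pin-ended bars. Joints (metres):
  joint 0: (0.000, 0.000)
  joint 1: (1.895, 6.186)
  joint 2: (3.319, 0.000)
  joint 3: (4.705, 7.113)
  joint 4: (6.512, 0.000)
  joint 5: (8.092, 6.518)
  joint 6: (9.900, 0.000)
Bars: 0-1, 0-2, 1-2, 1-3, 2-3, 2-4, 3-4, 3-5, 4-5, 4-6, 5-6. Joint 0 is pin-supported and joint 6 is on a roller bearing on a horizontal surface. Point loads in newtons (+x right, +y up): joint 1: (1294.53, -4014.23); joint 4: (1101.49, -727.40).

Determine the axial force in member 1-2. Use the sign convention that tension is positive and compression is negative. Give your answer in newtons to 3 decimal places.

N=7 nodes, M=11 members, R=3 reactions → 2N=14, M+R=14
member 0 (0-1): L=6.4697, (cx,cy)=(0.2929,0.9561)
member 1 (0-2): L=3.3190, (cx,cy)=(1.0000,0.0000)
member 2 (1-2): L=6.3478, (cx,cy)=(0.2243,-0.9745)
member 3 (1-3): L=2.9590, (cx,cy)=(0.9497,0.3133)
member 4 (2-3): L=7.2468, (cx,cy)=(0.1913,0.9815)
member 5 (2-4): L=3.1930, (cx,cy)=(1.0000,0.0000)
member 6 (3-4): L=7.3389, (cx,cy)=(0.2462,-0.9692)
member 7 (3-5): L=3.4389, (cx,cy)=(0.9849,-0.1730)
member 8 (4-5): L=6.7068, (cx,cy)=(0.2356,0.9719)
member 9 (4-6): L=3.3880, (cx,cy)=(1.0000,0.0000)
member 10 (5-6): L=6.7641, (cx,cy)=(0.2673,-0.9636)
solve A·x = −loads:
  F[0-1] = -2809.0968 N (compression)
  F[0-2] = +3218.8093 N (tension)
  F[1-2] = -1933.0350 N (compression)
  F[1-3] = -1772.9327 N (compression)
  F[2-3] = +1919.1966 N (tension)
  F[2-4] = +2418.1105 N (tension)
  F[3-4] = -1184.7601 N (compression)
  F[3-5] = -1040.6022 N (compression)
  F[4-5] = +1930.0073 N (tension)
  F[4-6] = +570.2310 N (tension)
  F[5-6] = -2133.3546 N (compression)
  Rx@0 = -2396.0200 N
  Ry@0 = +2685.8969 N
  Ry@6 = +2055.7331 N

-1933.035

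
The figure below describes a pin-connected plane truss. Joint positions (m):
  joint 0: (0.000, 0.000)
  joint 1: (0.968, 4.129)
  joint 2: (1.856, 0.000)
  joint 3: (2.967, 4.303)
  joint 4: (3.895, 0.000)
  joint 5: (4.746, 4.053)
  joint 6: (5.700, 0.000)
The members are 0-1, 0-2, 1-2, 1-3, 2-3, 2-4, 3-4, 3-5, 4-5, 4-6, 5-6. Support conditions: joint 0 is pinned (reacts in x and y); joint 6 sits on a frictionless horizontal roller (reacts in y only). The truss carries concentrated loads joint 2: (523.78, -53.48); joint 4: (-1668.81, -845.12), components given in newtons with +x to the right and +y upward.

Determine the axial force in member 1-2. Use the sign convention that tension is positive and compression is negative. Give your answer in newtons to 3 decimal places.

N=7 nodes, M=11 members, R=3 reactions → 2N=14, M+R=14
member 0 (0-1): L=4.2410, (cx,cy)=(0.2283,0.9736)
member 1 (0-2): L=1.8560, (cx,cy)=(1.0000,0.0000)
member 2 (1-2): L=4.2234, (cx,cy)=(0.2103,-0.9776)
member 3 (1-3): L=2.0066, (cx,cy)=(0.9962,0.0867)
member 4 (2-3): L=4.4441, (cx,cy)=(0.2500,0.9682)
member 5 (2-4): L=2.0390, (cx,cy)=(1.0000,0.0000)
member 6 (3-4): L=4.4019, (cx,cy)=(0.2108,-0.9775)
member 7 (3-5): L=1.7965, (cx,cy)=(0.9903,-0.1392)
member 8 (4-5): L=4.1414, (cx,cy)=(0.2055,0.9787)
member 9 (4-6): L=1.8050, (cx,cy)=(1.0000,0.0000)
member 10 (5-6): L=4.1638, (cx,cy)=(0.2291,-0.9734)
solve A·x = −loads:
  F[0-1] = -311.9215 N (compression)
  F[0-2] = -1073.8337 N (compression)
  F[1-2] = +298.7007 N (tension)
  F[1-3] = -134.5068 N (compression)
  F[2-3] = -246.3664 N (compression)
  F[2-4] = -1473.2198 N (compression)
  F[3-4] = +292.9565 N (tension)
  F[3-5] = -259.8790 N (compression)
  F[4-5] = +570.9313 N (tension)
  F[4-6] = +140.0312 N (tension)
  F[5-6] = -611.1707 N (compression)
  Rx@0 = +1145.0300 N
  Ry@0 = +303.6875 N
  Ry@6 = +594.9125 N

298.701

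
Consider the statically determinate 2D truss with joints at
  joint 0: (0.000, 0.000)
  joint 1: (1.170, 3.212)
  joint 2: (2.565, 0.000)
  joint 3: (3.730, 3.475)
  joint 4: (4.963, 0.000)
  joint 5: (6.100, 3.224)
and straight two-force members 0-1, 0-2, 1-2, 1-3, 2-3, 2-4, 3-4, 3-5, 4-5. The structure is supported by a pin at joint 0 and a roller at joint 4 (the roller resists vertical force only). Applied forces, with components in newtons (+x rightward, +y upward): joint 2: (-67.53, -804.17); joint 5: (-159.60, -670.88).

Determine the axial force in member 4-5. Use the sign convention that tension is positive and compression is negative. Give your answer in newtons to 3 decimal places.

-703.042

N=6 nodes, M=9 members, R=3 reactions → 2N=12, M+R=12
member 0 (0-1): L=3.4185, (cx,cy)=(0.3423,0.9396)
member 1 (0-2): L=2.5650, (cx,cy)=(1.0000,0.0000)
member 2 (1-2): L=3.5019, (cx,cy)=(0.3984,-0.9172)
member 3 (1-3): L=2.5735, (cx,cy)=(0.9948,0.1022)
member 4 (2-3): L=3.6651, (cx,cy)=(0.3179,0.9481)
member 5 (2-4): L=2.3980, (cx,cy)=(1.0000,0.0000)
member 6 (3-4): L=3.6873, (cx,cy)=(0.3344,-0.9424)
member 7 (3-5): L=2.3833, (cx,cy)=(0.9944,-0.1053)
member 8 (4-5): L=3.4186, (cx,cy)=(0.3326,0.9431)
solve A·x = −loads:
  F[0-1] = -360.2971 N (compression)
  F[0-2] = -103.8148 N (compression)
  F[1-2] = +340.1001 N (tension)
  F[1-3] = -260.1598 N (compression)
  F[2-3] = +519.1452 N (tension)
  F[2-4] = -65.8201 N (compression)
  F[3-4] = -502.4164 N (compression)
  F[3-5] = +74.6404 N (tension)
  F[4-5] = -703.0423 N (compression)
  Rx@0 = +227.1300 N
  Ry@0 = +338.5371 N
  Ry@4 = +1136.5129 N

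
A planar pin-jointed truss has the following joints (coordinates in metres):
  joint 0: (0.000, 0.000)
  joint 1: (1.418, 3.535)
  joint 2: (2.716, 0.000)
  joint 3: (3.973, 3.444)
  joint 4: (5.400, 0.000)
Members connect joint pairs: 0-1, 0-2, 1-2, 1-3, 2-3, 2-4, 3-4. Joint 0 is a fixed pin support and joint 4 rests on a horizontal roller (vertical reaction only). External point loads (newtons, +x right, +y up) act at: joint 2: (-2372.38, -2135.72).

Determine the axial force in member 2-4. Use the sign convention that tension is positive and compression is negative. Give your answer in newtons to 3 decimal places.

N=5 nodes, M=7 members, R=3 reactions → 2N=10, M+R=10
member 0 (0-1): L=3.8088, (cx,cy)=(0.3723,0.9281)
member 1 (0-2): L=2.7160, (cx,cy)=(1.0000,0.0000)
member 2 (1-2): L=3.7658, (cx,cy)=(0.3447,-0.9387)
member 3 (1-3): L=2.5566, (cx,cy)=(0.9994,-0.0356)
member 4 (2-3): L=3.6662, (cx,cy)=(0.3429,0.9394)
member 5 (2-4): L=2.6840, (cx,cy)=(1.0000,0.0000)
member 6 (3-4): L=3.7279, (cx,cy)=(0.3828,-0.9238)
solve A·x = −loads:
  F[0-1] = -1143.7515 N (compression)
  F[0-2] = -1946.5661 N (compression)
  F[1-2] = +1162.1854 N (tension)
  F[1-3] = -826.9244 N (compression)
  F[2-3] = +1112.1668 N (tension)
  F[2-4] = +445.0831 N (tension)
  F[3-4] = -1162.7463 N (compression)
  Rx@0 = +2372.3800 N
  Ry@0 = +1061.5319 N
  Ry@4 = +1074.1881 N

445.083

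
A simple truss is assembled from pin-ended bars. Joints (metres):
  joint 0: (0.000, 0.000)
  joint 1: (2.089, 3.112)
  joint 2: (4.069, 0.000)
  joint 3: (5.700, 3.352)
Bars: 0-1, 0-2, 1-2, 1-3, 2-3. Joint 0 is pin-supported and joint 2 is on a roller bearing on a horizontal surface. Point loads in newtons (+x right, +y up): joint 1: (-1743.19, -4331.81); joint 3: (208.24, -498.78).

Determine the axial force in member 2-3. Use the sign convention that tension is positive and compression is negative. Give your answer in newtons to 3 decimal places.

-589.135

N=4 nodes, M=5 members, R=3 reactions → 2N=8, M+R=8
member 0 (0-1): L=3.7481, (cx,cy)=(0.5573,0.8303)
member 1 (0-2): L=4.0690, (cx,cy)=(1.0000,0.0000)
member 2 (1-2): L=3.6885, (cx,cy)=(0.5368,-0.8437)
member 3 (1-3): L=3.6190, (cx,cy)=(0.9978,0.0663)
member 4 (2-3): L=3.7277, (cx,cy)=(0.4375,0.8992)
solve A·x = −loads:
  F[0-1] = -3697.0783 N (compression)
  F[0-2] = +525.5976 N (tension)
  F[1-2] = -1459.3036 N (compression)
  F[1-3] = +467.0325 N (tension)
  F[2-3] = -589.1349 N (compression)
  Rx@0 = +1534.9500 N
  Ry@0 = +3069.6143 N
  Ry@2 = +1760.9757 N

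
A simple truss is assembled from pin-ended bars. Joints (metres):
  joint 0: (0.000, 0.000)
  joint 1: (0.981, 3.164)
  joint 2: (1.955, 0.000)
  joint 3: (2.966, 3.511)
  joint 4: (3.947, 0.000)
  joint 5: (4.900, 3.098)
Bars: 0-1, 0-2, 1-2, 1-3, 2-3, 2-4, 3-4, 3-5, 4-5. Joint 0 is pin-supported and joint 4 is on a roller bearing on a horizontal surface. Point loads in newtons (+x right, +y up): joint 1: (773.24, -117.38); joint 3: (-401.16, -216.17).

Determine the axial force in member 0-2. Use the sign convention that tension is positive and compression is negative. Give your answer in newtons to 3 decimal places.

N=6 nodes, M=9 members, R=3 reactions → 2N=12, M+R=12
member 0 (0-1): L=3.3126, (cx,cy)=(0.2961,0.9551)
member 1 (0-2): L=1.9550, (cx,cy)=(1.0000,0.0000)
member 2 (1-2): L=3.3105, (cx,cy)=(0.2942,-0.9557)
member 3 (1-3): L=2.0151, (cx,cy)=(0.9851,0.1722)
member 4 (2-3): L=3.6537, (cx,cy)=(0.2767,0.9610)
member 5 (2-4): L=1.9920, (cx,cy)=(1.0000,0.0000)
member 6 (3-4): L=3.6455, (cx,cy)=(0.2691,-0.9631)
member 7 (3-5): L=1.9776, (cx,cy)=(0.9780,-0.2088)
member 8 (4-5): L=3.2413, (cx,cy)=(0.2940,0.9558)
solve A·x = −loads:
  F[0-1] = +126.7514 N (tension)
  F[0-2] = +334.5435 N (tension)
  F[1-2] = -364.4413 N (compression)
  F[1-3] = -638.0106 N (compression)
  F[2-3] = +362.4639 N (tension)
  F[2-4] = +127.0231 N (tension)
  F[3-4] = -472.0280 N (compression)
  F[3-5] = +0.0000 N (tension)
  F[4-5] = -0.0000 N (compression)
  Rx@0 = -372.0800 N
  Ry@0 = -121.0658 N
  Ry@4 = +454.6158 N

334.543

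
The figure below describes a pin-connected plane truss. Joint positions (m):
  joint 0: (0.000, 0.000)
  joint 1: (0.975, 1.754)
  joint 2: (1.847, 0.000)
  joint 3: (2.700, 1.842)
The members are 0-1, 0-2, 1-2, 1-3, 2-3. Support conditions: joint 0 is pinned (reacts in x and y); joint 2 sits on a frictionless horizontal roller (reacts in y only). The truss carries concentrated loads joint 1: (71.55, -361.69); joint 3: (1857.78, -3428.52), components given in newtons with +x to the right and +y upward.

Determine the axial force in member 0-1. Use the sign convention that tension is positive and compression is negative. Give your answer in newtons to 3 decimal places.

3813.707

N=4 nodes, M=5 members, R=3 reactions → 2N=8, M+R=8
member 0 (0-1): L=2.0068, (cx,cy)=(0.4859,0.8740)
member 1 (0-2): L=1.8470, (cx,cy)=(1.0000,0.0000)
member 2 (1-2): L=1.9588, (cx,cy)=(0.4452,-0.8954)
member 3 (1-3): L=1.7272, (cx,cy)=(0.9987,0.0509)
member 4 (2-3): L=2.0299, (cx,cy)=(0.4202,0.9074)
solve A·x = −loads:
  F[0-1] = +3813.7071 N (tension)
  F[0-2] = +76.4234 N (tension)
  F[1-2] = -3925.4183 N (compression)
  F[1-3] = +3533.4254 N (tension)
  F[2-3] = -3976.6825 N (compression)
  Rx@0 = -1929.3300 N
  Ry@0 = -3333.3315 N
  Ry@2 = +7123.5415 N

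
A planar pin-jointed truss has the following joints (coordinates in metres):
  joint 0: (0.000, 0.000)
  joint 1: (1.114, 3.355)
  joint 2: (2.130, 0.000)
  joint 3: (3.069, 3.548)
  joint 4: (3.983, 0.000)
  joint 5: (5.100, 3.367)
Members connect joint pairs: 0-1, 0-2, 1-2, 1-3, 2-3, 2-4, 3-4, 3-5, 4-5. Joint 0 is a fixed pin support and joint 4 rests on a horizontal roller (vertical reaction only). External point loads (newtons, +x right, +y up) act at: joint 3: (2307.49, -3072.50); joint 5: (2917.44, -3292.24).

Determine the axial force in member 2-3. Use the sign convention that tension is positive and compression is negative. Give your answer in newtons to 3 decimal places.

N=6 nodes, M=9 members, R=3 reactions → 2N=12, M+R=12
member 0 (0-1): L=3.5351, (cx,cy)=(0.3151,0.9491)
member 1 (0-2): L=2.1300, (cx,cy)=(1.0000,0.0000)
member 2 (1-2): L=3.5055, (cx,cy)=(0.2898,-0.9571)
member 3 (1-3): L=1.9645, (cx,cy)=(0.9952,0.0982)
member 4 (2-3): L=3.6702, (cx,cy)=(0.2558,0.9667)
member 5 (2-4): L=1.8530, (cx,cy)=(1.0000,0.0000)
member 6 (3-4): L=3.6638, (cx,cy)=(0.2495,-0.9684)
member 7 (3-5): L=2.0390, (cx,cy)=(0.9961,-0.0888)
member 8 (4-5): L=3.5474, (cx,cy)=(0.3149,0.9491)
solve A·x = −loads:
  F[0-1] = +4994.3978 N (tension)
  F[0-2] = +3651.0737 N (tension)
  F[1-2] = -4651.1204 N (compression)
  F[1-3] = +2936.1092 N (tension)
  F[2-3] = +4604.7402 N (tension)
  F[2-4] = +1124.9127 N (tension)
  F[3-4] = -8425.9031 N (compression)
  F[3-5] = +3909.9321 N (tension)
  F[4-5] = -3103.0072 N (compression)
  Rx@0 = -5224.9300 N
  Ry@0 = -4739.9352 N
  Ry@4 = +11104.6752 N

4604.740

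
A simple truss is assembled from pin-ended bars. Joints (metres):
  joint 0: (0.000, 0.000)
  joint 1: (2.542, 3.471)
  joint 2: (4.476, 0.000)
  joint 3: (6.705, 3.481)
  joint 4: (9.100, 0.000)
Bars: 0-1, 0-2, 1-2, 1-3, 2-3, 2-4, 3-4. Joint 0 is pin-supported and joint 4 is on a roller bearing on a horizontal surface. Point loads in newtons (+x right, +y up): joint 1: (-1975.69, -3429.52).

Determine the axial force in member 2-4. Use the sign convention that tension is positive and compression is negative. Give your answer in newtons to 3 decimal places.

N=5 nodes, M=7 members, R=3 reactions → 2N=10, M+R=10
member 0 (0-1): L=4.3023, (cx,cy)=(0.5908,0.8068)
member 1 (0-2): L=4.4760, (cx,cy)=(1.0000,0.0000)
member 2 (1-2): L=3.9734, (cx,cy)=(0.4867,-0.8736)
member 3 (1-3): L=4.1630, (cx,cy)=(1.0000,0.0024)
member 4 (2-3): L=4.1335, (cx,cy)=(0.5393,0.8421)
member 5 (2-4): L=4.6240, (cx,cy)=(1.0000,0.0000)
member 6 (3-4): L=4.2253, (cx,cy)=(0.5668,-0.8238)
solve A·x = −loads:
  F[0-1] = -3997.4881 N (compression)
  F[0-2] = +386.2244 N (tension)
  F[1-2] = -234.7579 N (compression)
  F[1-3] = -271.9609 N (compression)
  F[2-3] = +243.5130 N (tension)
  F[2-4] = +140.6450 N (tension)
  F[3-4] = -248.1299 N (compression)
  Rx@0 = +1975.6900 N
  Ry@0 = +3225.1002 N
  Ry@4 = +204.4198 N

140.645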